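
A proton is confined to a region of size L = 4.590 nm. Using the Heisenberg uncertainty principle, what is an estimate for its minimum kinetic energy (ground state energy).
246.223 neV

Using the uncertainty principle to estimate ground state energy:

1. The position uncertainty is approximately the confinement size:
   Δx ≈ L = 4.590e-09 m

2. From ΔxΔp ≥ ℏ/2, the minimum momentum uncertainty is:
   Δp ≈ ℏ/(2L) = 1.149e-26 kg·m/s

3. The kinetic energy is approximately:
   KE ≈ (Δp)²/(2m) = (1.149e-26)²/(2 × 1.673e-27 kg)
   KE ≈ 3.945e-26 J = 246.223 neV

This is an order-of-magnitude estimate of the ground state energy.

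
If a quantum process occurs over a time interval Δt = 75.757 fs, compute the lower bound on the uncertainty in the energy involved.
4.344 meV

Using the energy-time uncertainty principle:
ΔEΔt ≥ ℏ/2

The minimum uncertainty in energy is:
ΔE_min = ℏ/(2Δt)
ΔE_min = (1.055e-34 J·s) / (2 × 7.576e-14 s)
ΔE_min = 6.960e-22 J = 4.344 meV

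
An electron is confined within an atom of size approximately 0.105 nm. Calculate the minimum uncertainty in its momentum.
5.022 × 10^-25 kg·m/s

Using the Heisenberg uncertainty principle:
ΔxΔp ≥ ℏ/2

With Δx ≈ L = 1.050e-10 m (the confinement size):
Δp_min = ℏ/(2Δx)
Δp_min = (1.055e-34 J·s) / (2 × 1.050e-10 m)
Δp_min = 5.022e-25 kg·m/s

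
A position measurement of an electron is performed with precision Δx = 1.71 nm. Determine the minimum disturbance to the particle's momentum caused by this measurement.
3.084 × 10^-26 kg·m/s

The uncertainty principle implies that measuring position disturbs momentum:
ΔxΔp ≥ ℏ/2

When we measure position with precision Δx, we necessarily introduce a momentum uncertainty:
Δp ≥ ℏ/(2Δx)
Δp_min = (1.055e-34 J·s) / (2 × 1.710e-09 m)
Δp_min = 3.084e-26 kg·m/s

The more precisely we measure position, the greater the momentum disturbance.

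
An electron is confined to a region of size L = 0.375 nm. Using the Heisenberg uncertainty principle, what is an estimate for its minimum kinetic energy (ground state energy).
67.733 meV

Using the uncertainty principle to estimate ground state energy:

1. The position uncertainty is approximately the confinement size:
   Δx ≈ L = 3.750e-10 m

2. From ΔxΔp ≥ ℏ/2, the minimum momentum uncertainty is:
   Δp ≈ ℏ/(2L) = 1.406e-25 kg·m/s

3. The kinetic energy is approximately:
   KE ≈ (Δp)²/(2m) = (1.406e-25)²/(2 × 9.109e-31 kg)
   KE ≈ 1.085e-20 J = 67.733 meV

This is an order-of-magnitude estimate of the ground state energy.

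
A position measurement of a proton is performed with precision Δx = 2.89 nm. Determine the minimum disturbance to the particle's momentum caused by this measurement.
1.825 × 10^-26 kg·m/s

The uncertainty principle implies that measuring position disturbs momentum:
ΔxΔp ≥ ℏ/2

When we measure position with precision Δx, we necessarily introduce a momentum uncertainty:
Δp ≥ ℏ/(2Δx)
Δp_min = (1.055e-34 J·s) / (2 × 2.890e-09 m)
Δp_min = 1.825e-26 kg·m/s

The more precisely we measure position, the greater the momentum disturbance.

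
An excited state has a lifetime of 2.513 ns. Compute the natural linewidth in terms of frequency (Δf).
31.666 MHz

Using the energy-time uncertainty principle and E = hf:
ΔEΔt ≥ ℏ/2
hΔf·Δt ≥ ℏ/2

The minimum frequency uncertainty is:
Δf = ℏ/(2hτ) = 1/(4πτ)
Δf = 1/(4π × 2.513e-09 s)
Δf = 3.167e+07 Hz = 31.666 MHz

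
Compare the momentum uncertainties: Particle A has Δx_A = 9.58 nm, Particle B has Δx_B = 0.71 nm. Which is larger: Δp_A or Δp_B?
Particle B has the larger minimum momentum uncertainty, by a factor of 13.49.

For each particle, the minimum momentum uncertainty is Δp_min = ℏ/(2Δx):

Particle A: Δp_A = ℏ/(2×9.580e-09 m) = 5.504e-27 kg·m/s
Particle B: Δp_B = ℏ/(2×7.100e-10 m) = 7.427e-26 kg·m/s

Ratio: Δp_B/Δp_A = 13.49

Since Δp_min ∝ 1/Δx, the particle with smaller position uncertainty (B) has larger momentum uncertainty.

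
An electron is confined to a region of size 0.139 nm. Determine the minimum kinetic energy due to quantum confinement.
492.985 meV

Using the uncertainty principle:

1. Position uncertainty: Δx ≈ 1.390e-10 m
2. Minimum momentum uncertainty: Δp = ℏ/(2Δx) = 3.793e-25 kg·m/s
3. Minimum kinetic energy:
   KE = (Δp)²/(2m) = (3.793e-25)²/(2 × 9.109e-31 kg)
   KE = 7.898e-20 J = 492.985 meV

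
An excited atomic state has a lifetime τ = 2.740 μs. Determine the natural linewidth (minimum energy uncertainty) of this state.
120.112 peV

Using the energy-time uncertainty principle:
ΔEΔt ≥ ℏ/2

The lifetime τ represents the time uncertainty Δt.
The natural linewidth (minimum energy uncertainty) is:

ΔE = ℏ/(2τ)
ΔE = (1.055e-34 J·s) / (2 × 2.740e-06 s)
ΔE = 1.924e-29 J = 120.112 peV

This natural linewidth limits the precision of spectroscopic measurements.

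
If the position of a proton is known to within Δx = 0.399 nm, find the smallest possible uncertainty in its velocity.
79.009 m/s

Using the Heisenberg uncertainty principle and Δp = mΔv:
ΔxΔp ≥ ℏ/2
Δx(mΔv) ≥ ℏ/2

The minimum uncertainty in velocity is:
Δv_min = ℏ/(2mΔx)
Δv_min = (1.055e-34 J·s) / (2 × 1.673e-27 kg × 3.990e-10 m)
Δv_min = 7.901e+01 m/s = 79.009 m/s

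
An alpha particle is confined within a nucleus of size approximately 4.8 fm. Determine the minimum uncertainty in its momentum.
1.099 × 10^-20 kg·m/s

Using the Heisenberg uncertainty principle:
ΔxΔp ≥ ℏ/2

With Δx ≈ L = 4.800e-15 m (the confinement size):
Δp_min = ℏ/(2Δx)
Δp_min = (1.055e-34 J·s) / (2 × 4.800e-15 m)
Δp_min = 1.099e-20 kg·m/s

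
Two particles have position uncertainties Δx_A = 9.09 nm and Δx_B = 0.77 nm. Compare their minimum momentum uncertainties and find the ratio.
Particle B has the larger minimum momentum uncertainty, by a factor of 11.81.

For each particle, the minimum momentum uncertainty is Δp_min = ℏ/(2Δx):

Particle A: Δp_A = ℏ/(2×9.090e-09 m) = 5.801e-27 kg·m/s
Particle B: Δp_B = ℏ/(2×7.700e-10 m) = 6.848e-26 kg·m/s

Ratio: Δp_B/Δp_A = 11.81

Since Δp_min ∝ 1/Δx, the particle with smaller position uncertainty (B) has larger momentum uncertainty.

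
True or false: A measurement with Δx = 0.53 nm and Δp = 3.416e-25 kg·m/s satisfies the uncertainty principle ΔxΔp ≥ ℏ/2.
Yes, it satisfies the uncertainty principle.

Calculate the product ΔxΔp:
ΔxΔp = (5.300e-10 m) × (3.416e-25 kg·m/s)
ΔxΔp = 1.810e-34 J·s

Compare to the minimum allowed value ℏ/2:
ℏ/2 = 5.273e-35 J·s

Since ΔxΔp = 1.810e-34 J·s ≥ 5.273e-35 J·s = ℏ/2,
the measurement satisfies the uncertainty principle.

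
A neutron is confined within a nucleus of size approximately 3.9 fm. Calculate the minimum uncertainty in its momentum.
1.352 × 10^-20 kg·m/s

Using the Heisenberg uncertainty principle:
ΔxΔp ≥ ℏ/2

With Δx ≈ L = 3.900e-15 m (the confinement size):
Δp_min = ℏ/(2Δx)
Δp_min = (1.055e-34 J·s) / (2 × 3.900e-15 m)
Δp_min = 1.352e-20 kg·m/s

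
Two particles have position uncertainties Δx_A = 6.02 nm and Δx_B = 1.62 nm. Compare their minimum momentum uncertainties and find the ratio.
Particle B has the larger minimum momentum uncertainty, by a factor of 3.72.

For each particle, the minimum momentum uncertainty is Δp_min = ℏ/(2Δx):

Particle A: Δp_A = ℏ/(2×6.020e-09 m) = 8.759e-27 kg·m/s
Particle B: Δp_B = ℏ/(2×1.620e-09 m) = 3.255e-26 kg·m/s

Ratio: Δp_B/Δp_A = 3.72

Since Δp_min ∝ 1/Δx, the particle with smaller position uncertainty (B) has larger momentum uncertainty.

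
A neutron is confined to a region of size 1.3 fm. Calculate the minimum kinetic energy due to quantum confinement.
3.065 MeV

Using the uncertainty principle:

1. Position uncertainty: Δx ≈ 1.300e-15 m
2. Minimum momentum uncertainty: Δp = ℏ/(2Δx) = 4.056e-20 kg·m/s
3. Minimum kinetic energy:
   KE = (Δp)²/(2m) = (4.056e-20)²/(2 × 1.675e-27 kg)
   KE = 4.911e-13 J = 3.065 MeV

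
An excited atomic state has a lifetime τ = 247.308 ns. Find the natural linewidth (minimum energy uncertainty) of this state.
1.331 neV

Using the energy-time uncertainty principle:
ΔEΔt ≥ ℏ/2

The lifetime τ represents the time uncertainty Δt.
The natural linewidth (minimum energy uncertainty) is:

ΔE = ℏ/(2τ)
ΔE = (1.055e-34 J·s) / (2 × 2.473e-07 s)
ΔE = 2.132e-28 J = 1.331 neV

This natural linewidth limits the precision of spectroscopic measurements.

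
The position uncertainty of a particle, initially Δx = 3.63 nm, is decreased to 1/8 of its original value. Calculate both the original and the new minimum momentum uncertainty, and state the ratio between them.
Original Δp_min = 1.453 × 10^-26 kg·m/s; new Δp'_min = 1.162 × 10^-25 kg·m/s; ratio Δp'_min/Δp_min = 8.

From the uncertainty principle ΔxΔp ≥ ℏ/2, the minimum momentum uncertainty is Δp_min = ℏ/(2Δx).

Original (Δx = 3.63 nm = 3.630e-09 m):
Δp_min = (1.055e-34 J·s)/(2 × 3.630e-09 m) = 1.453e-26 kg·m/s

When Δx → (1/8)Δx:
Δp'_min = ℏ/(2 × (1/8)Δx) = 8 × ℏ/(2Δx) = 8 × Δp_min
Δp'_min = 8 × 1.453e-26 kg·m/s = 1.162e-25 kg·m/s

Since Δp_min ∝ 1/Δx, when Δx is decreased to 1/8 of its original value, Δp_min increases to 8 times its original value.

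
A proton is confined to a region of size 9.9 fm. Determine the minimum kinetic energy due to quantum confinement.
52.928 keV

Using the uncertainty principle:

1. Position uncertainty: Δx ≈ 9.900e-15 m
2. Minimum momentum uncertainty: Δp = ℏ/(2Δx) = 5.326e-21 kg·m/s
3. Minimum kinetic energy:
   KE = (Δp)²/(2m) = (5.326e-21)²/(2 × 1.673e-27 kg)
   KE = 8.480e-15 J = 52.928 keV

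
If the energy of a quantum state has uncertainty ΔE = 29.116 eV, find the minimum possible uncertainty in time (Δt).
11.303 as

Using the energy-time uncertainty principle:
ΔEΔt ≥ ℏ/2

The minimum uncertainty in time is:
Δt_min = ℏ/(2ΔE)
Δt_min = (1.055e-34 J·s) / (2 × 4.665e-18 J)
Δt_min = 1.130e-17 s = 11.303 as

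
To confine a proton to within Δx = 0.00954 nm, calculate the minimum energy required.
56.998 meV

Localizing a particle requires giving it sufficient momentum uncertainty:

1. From uncertainty principle: Δp ≥ ℏ/(2Δx)
   Δp_min = (1.055e-34 J·s) / (2 × 9.540e-12 m)
   Δp_min = 5.527e-24 kg·m/s

2. This momentum uncertainty corresponds to kinetic energy:
   KE ≈ (Δp)²/(2m) = (5.527e-24)²/(2 × 1.673e-27 kg)
   KE = 9.132e-21 J = 56.998 meV

Tighter localization requires more energy.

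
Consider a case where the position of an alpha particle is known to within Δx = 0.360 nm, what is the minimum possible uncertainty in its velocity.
22.043 m/s

Using the Heisenberg uncertainty principle and Δp = mΔv:
ΔxΔp ≥ ℏ/2
Δx(mΔv) ≥ ℏ/2

The minimum uncertainty in velocity is:
Δv_min = ℏ/(2mΔx)
Δv_min = (1.055e-34 J·s) / (2 × 6.645e-27 kg × 3.600e-10 m)
Δv_min = 2.204e+01 m/s = 22.043 m/s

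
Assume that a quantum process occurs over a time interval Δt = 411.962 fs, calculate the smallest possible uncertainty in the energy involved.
798.875 μeV

Using the energy-time uncertainty principle:
ΔEΔt ≥ ℏ/2

The minimum uncertainty in energy is:
ΔE_min = ℏ/(2Δt)
ΔE_min = (1.055e-34 J·s) / (2 × 4.120e-13 s)
ΔE_min = 1.280e-22 J = 798.875 μeV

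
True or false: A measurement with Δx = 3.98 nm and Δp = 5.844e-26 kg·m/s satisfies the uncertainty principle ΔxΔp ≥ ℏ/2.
Yes, it satisfies the uncertainty principle.

Calculate the product ΔxΔp:
ΔxΔp = (3.980e-09 m) × (5.844e-26 kg·m/s)
ΔxΔp = 2.326e-34 J·s

Compare to the minimum allowed value ℏ/2:
ℏ/2 = 5.273e-35 J·s

Since ΔxΔp = 2.326e-34 J·s ≥ 5.273e-35 J·s = ℏ/2,
the measurement satisfies the uncertainty principle.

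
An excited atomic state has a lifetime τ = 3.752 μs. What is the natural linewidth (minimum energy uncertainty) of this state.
87.715 peV

Using the energy-time uncertainty principle:
ΔEΔt ≥ ℏ/2

The lifetime τ represents the time uncertainty Δt.
The natural linewidth (minimum energy uncertainty) is:

ΔE = ℏ/(2τ)
ΔE = (1.055e-34 J·s) / (2 × 3.752e-06 s)
ΔE = 1.405e-29 J = 87.715 peV

This natural linewidth limits the precision of spectroscopic measurements.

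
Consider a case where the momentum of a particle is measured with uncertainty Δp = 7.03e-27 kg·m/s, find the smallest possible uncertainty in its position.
7.501 nm

Using the Heisenberg uncertainty principle:
ΔxΔp ≥ ℏ/2

The minimum uncertainty in position is:
Δx_min = ℏ/(2Δp)
Δx_min = (1.055e-34 J·s) / (2 × 7.030e-27 kg·m/s)
Δx_min = 7.501e-09 m = 7.501 nm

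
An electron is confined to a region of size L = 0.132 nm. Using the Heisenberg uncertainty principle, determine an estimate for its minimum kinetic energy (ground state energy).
546.657 meV

Using the uncertainty principle to estimate ground state energy:

1. The position uncertainty is approximately the confinement size:
   Δx ≈ L = 1.320e-10 m

2. From ΔxΔp ≥ ℏ/2, the minimum momentum uncertainty is:
   Δp ≈ ℏ/(2L) = 3.995e-25 kg·m/s

3. The kinetic energy is approximately:
   KE ≈ (Δp)²/(2m) = (3.995e-25)²/(2 × 9.109e-31 kg)
   KE ≈ 8.758e-20 J = 546.657 meV

This is an order-of-magnitude estimate of the ground state energy.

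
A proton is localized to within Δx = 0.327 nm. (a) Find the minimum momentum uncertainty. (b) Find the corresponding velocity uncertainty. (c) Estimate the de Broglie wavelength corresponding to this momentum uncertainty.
(a) Δp_min = 1.612 × 10^-25 kg·m/s
(b) Δv_min = 96.405 m/s
(c) λ_dB = 4.109 nm

Step-by-step:

(a) From the uncertainty principle:
Δp_min = ℏ/(2Δx) = (1.055e-34 J·s)/(2 × 3.270e-10 m) = 1.612e-25 kg·m/s

(b) The velocity uncertainty:
Δv = Δp/m = (1.612e-25 kg·m/s)/(1.673e-27 kg) = 9.641e+01 m/s = 96.405 m/s

(c) The de Broglie wavelength for this momentum:
λ = h/p = (6.626e-34 J·s)/(1.612e-25 kg·m/s) = 4.109e-09 m = 4.109 nm

Note: The de Broglie wavelength is comparable to the localization size, as expected from wave-particle duality.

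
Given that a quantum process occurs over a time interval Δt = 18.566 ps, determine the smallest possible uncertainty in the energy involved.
17.726 μeV

Using the energy-time uncertainty principle:
ΔEΔt ≥ ℏ/2

The minimum uncertainty in energy is:
ΔE_min = ℏ/(2Δt)
ΔE_min = (1.055e-34 J·s) / (2 × 1.857e-11 s)
ΔE_min = 2.840e-24 J = 17.726 μeV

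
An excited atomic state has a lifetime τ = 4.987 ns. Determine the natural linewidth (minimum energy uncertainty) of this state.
65.993 neV

Using the energy-time uncertainty principle:
ΔEΔt ≥ ℏ/2

The lifetime τ represents the time uncertainty Δt.
The natural linewidth (minimum energy uncertainty) is:

ΔE = ℏ/(2τ)
ΔE = (1.055e-34 J·s) / (2 × 4.987e-09 s)
ΔE = 1.057e-26 J = 65.993 neV

This natural linewidth limits the precision of spectroscopic measurements.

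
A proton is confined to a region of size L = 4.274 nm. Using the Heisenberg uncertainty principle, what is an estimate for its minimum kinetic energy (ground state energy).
283.978 neV

Using the uncertainty principle to estimate ground state energy:

1. The position uncertainty is approximately the confinement size:
   Δx ≈ L = 4.274e-09 m

2. From ΔxΔp ≥ ℏ/2, the minimum momentum uncertainty is:
   Δp ≈ ℏ/(2L) = 1.234e-26 kg·m/s

3. The kinetic energy is approximately:
   KE ≈ (Δp)²/(2m) = (1.234e-26)²/(2 × 1.673e-27 kg)
   KE ≈ 4.550e-26 J = 283.978 neV

This is an order-of-magnitude estimate of the ground state energy.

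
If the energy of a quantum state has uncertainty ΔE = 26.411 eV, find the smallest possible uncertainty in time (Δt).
12.461 as

Using the energy-time uncertainty principle:
ΔEΔt ≥ ℏ/2

The minimum uncertainty in time is:
Δt_min = ℏ/(2ΔE)
Δt_min = (1.055e-34 J·s) / (2 × 4.232e-18 J)
Δt_min = 1.246e-17 s = 12.461 as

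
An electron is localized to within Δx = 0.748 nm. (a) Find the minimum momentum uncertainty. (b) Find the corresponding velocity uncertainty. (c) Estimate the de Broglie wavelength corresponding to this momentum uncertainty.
(a) Δp_min = 7.049 × 10^-26 kg·m/s
(b) Δv_min = 77.385 km/s
(c) λ_dB = 9.400 nm

Step-by-step:

(a) From the uncertainty principle:
Δp_min = ℏ/(2Δx) = (1.055e-34 J·s)/(2 × 7.480e-10 m) = 7.049e-26 kg·m/s

(b) The velocity uncertainty:
Δv = Δp/m = (7.049e-26 kg·m/s)/(9.109e-31 kg) = 7.738e+04 m/s = 77.385 km/s

(c) The de Broglie wavelength for this momentum:
λ = h/p = (6.626e-34 J·s)/(7.049e-26 kg·m/s) = 9.400e-09 m = 9.400 nm

Note: The de Broglie wavelength is comparable to the localization size, as expected from wave-particle duality.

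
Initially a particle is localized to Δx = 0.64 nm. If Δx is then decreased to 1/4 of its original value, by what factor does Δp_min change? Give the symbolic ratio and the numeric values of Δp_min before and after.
Original Δp_min = 8.239 × 10^-26 kg·m/s; new Δp'_min = 3.296 × 10^-25 kg·m/s; ratio Δp'_min/Δp_min = 4.

From the uncertainty principle ΔxΔp ≥ ℏ/2, the minimum momentum uncertainty is Δp_min = ℏ/(2Δx).

Original (Δx = 0.64 nm = 6.400e-10 m):
Δp_min = (1.055e-34 J·s)/(2 × 6.400e-10 m) = 8.239e-26 kg·m/s

When Δx → (1/4)Δx:
Δp'_min = ℏ/(2 × (1/4)Δx) = 4 × ℏ/(2Δx) = 4 × Δp_min
Δp'_min = 4 × 8.239e-26 kg·m/s = 3.296e-25 kg·m/s

Since Δp_min ∝ 1/Δx, when Δx is decreased to 1/4 of its original value, Δp_min increases to 4 times its original value.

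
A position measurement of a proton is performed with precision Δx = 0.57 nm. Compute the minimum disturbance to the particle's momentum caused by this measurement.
9.251 × 10^-26 kg·m/s

The uncertainty principle implies that measuring position disturbs momentum:
ΔxΔp ≥ ℏ/2

When we measure position with precision Δx, we necessarily introduce a momentum uncertainty:
Δp ≥ ℏ/(2Δx)
Δp_min = (1.055e-34 J·s) / (2 × 5.700e-10 m)
Δp_min = 9.251e-26 kg·m/s

The more precisely we measure position, the greater the momentum disturbance.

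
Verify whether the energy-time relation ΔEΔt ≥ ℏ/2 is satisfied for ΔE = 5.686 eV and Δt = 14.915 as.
No, it violates the uncertainty relation.

Calculate the product ΔEΔt:
ΔE = 5.686 eV = 9.110e-19 J
ΔEΔt = (9.110e-19 J) × (1.491e-17 s)
ΔEΔt = 1.359e-35 J·s

Compare to the minimum allowed value ℏ/2:
ℏ/2 = 5.273e-35 J·s

Since ΔEΔt = 1.359e-35 J·s < 5.273e-35 J·s = ℏ/2,
this violates the uncertainty relation.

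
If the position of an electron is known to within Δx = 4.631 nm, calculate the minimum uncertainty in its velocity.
12.499 km/s

Using the Heisenberg uncertainty principle and Δp = mΔv:
ΔxΔp ≥ ℏ/2
Δx(mΔv) ≥ ℏ/2

The minimum uncertainty in velocity is:
Δv_min = ℏ/(2mΔx)
Δv_min = (1.055e-34 J·s) / (2 × 9.109e-31 kg × 4.631e-09 m)
Δv_min = 1.250e+04 m/s = 12.499 km/s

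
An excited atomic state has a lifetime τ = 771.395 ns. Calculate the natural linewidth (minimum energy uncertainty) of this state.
426.637 peV

Using the energy-time uncertainty principle:
ΔEΔt ≥ ℏ/2

The lifetime τ represents the time uncertainty Δt.
The natural linewidth (minimum energy uncertainty) is:

ΔE = ℏ/(2τ)
ΔE = (1.055e-34 J·s) / (2 × 7.714e-07 s)
ΔE = 6.835e-29 J = 426.637 peV

This natural linewidth limits the precision of spectroscopic measurements.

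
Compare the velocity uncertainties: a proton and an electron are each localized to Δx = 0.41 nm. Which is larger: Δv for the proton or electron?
The electron has the larger minimum velocity uncertainty, by a ratio of 1836.2.

For both particles, Δp_min = ℏ/(2Δx) = 1.286e-25 kg·m/s (same for both).

The velocity uncertainty is Δv = Δp/m:
- proton: Δv = 1.286e-25 / 1.673e-27 = 7.689e+01 m/s = 76.889 m/s
- electron: Δv = 1.286e-25 / 9.109e-31 = 1.412e+05 m/s = 141.180 km/s

Ratio: 1.412e+05 / 7.689e+01 = 1836.2

The lighter particle has larger velocity uncertainty because Δv ∝ 1/m.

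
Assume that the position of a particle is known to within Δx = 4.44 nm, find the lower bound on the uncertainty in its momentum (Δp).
1.188 × 10^-26 kg·m/s

Using the Heisenberg uncertainty principle:
ΔxΔp ≥ ℏ/2

The minimum uncertainty in momentum is:
Δp_min = ℏ/(2Δx)
Δp_min = (1.055e-34 J·s) / (2 × 4.440e-09 m)
Δp_min = 1.188e-26 kg·m/s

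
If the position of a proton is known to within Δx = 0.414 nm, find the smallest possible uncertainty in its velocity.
76.146 m/s

Using the Heisenberg uncertainty principle and Δp = mΔv:
ΔxΔp ≥ ℏ/2
Δx(mΔv) ≥ ℏ/2

The minimum uncertainty in velocity is:
Δv_min = ℏ/(2mΔx)
Δv_min = (1.055e-34 J·s) / (2 × 1.673e-27 kg × 4.140e-10 m)
Δv_min = 7.615e+01 m/s = 76.146 m/s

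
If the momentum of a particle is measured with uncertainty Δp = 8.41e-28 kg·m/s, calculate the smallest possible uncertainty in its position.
62.697 nm

Using the Heisenberg uncertainty principle:
ΔxΔp ≥ ℏ/2

The minimum uncertainty in position is:
Δx_min = ℏ/(2Δp)
Δx_min = (1.055e-34 J·s) / (2 × 8.410e-28 kg·m/s)
Δx_min = 6.270e-08 m = 62.697 nm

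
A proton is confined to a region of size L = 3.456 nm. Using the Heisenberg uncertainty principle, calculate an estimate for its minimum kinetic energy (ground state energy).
434.317 neV

Using the uncertainty principle to estimate ground state energy:

1. The position uncertainty is approximately the confinement size:
   Δx ≈ L = 3.456e-09 m

2. From ΔxΔp ≥ ℏ/2, the minimum momentum uncertainty is:
   Δp ≈ ℏ/(2L) = 1.526e-26 kg·m/s

3. The kinetic energy is approximately:
   KE ≈ (Δp)²/(2m) = (1.526e-26)²/(2 × 1.673e-27 kg)
   KE ≈ 6.959e-26 J = 434.317 neV

This is an order-of-magnitude estimate of the ground state energy.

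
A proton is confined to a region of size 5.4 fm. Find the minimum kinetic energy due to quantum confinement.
177.896 keV

Using the uncertainty principle:

1. Position uncertainty: Δx ≈ 5.400e-15 m
2. Minimum momentum uncertainty: Δp = ℏ/(2Δx) = 9.765e-21 kg·m/s
3. Minimum kinetic energy:
   KE = (Δp)²/(2m) = (9.765e-21)²/(2 × 1.673e-27 kg)
   KE = 2.850e-14 J = 177.896 keV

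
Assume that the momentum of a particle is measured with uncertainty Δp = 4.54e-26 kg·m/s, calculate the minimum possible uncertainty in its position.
1.161 nm

Using the Heisenberg uncertainty principle:
ΔxΔp ≥ ℏ/2

The minimum uncertainty in position is:
Δx_min = ℏ/(2Δp)
Δx_min = (1.055e-34 J·s) / (2 × 4.540e-26 kg·m/s)
Δx_min = 1.161e-09 m = 1.161 nm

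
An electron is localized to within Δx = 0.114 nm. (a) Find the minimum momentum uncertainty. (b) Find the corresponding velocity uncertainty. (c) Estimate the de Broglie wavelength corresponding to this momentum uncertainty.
(a) Δp_min = 4.625 × 10^-25 kg·m/s
(b) Δv_min = 507.753 km/s
(c) λ_dB = 1.433 nm

Step-by-step:

(a) From the uncertainty principle:
Δp_min = ℏ/(2Δx) = (1.055e-34 J·s)/(2 × 1.140e-10 m) = 4.625e-25 kg·m/s

(b) The velocity uncertainty:
Δv = Δp/m = (4.625e-25 kg·m/s)/(9.109e-31 kg) = 5.078e+05 m/s = 507.753 km/s

(c) The de Broglie wavelength for this momentum:
λ = h/p = (6.626e-34 J·s)/(4.625e-25 kg·m/s) = 1.433e-09 m = 1.433 nm

Note: The de Broglie wavelength is comparable to the localization size, as expected from wave-particle duality.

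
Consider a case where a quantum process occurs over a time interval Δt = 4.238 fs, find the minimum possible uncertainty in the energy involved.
77.656 meV

Using the energy-time uncertainty principle:
ΔEΔt ≥ ℏ/2

The minimum uncertainty in energy is:
ΔE_min = ℏ/(2Δt)
ΔE_min = (1.055e-34 J·s) / (2 × 4.238e-15 s)
ΔE_min = 1.244e-20 J = 77.656 meV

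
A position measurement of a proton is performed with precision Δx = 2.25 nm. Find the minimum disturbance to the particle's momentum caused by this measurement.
2.343 × 10^-26 kg·m/s

The uncertainty principle implies that measuring position disturbs momentum:
ΔxΔp ≥ ℏ/2

When we measure position with precision Δx, we necessarily introduce a momentum uncertainty:
Δp ≥ ℏ/(2Δx)
Δp_min = (1.055e-34 J·s) / (2 × 2.250e-09 m)
Δp_min = 2.343e-26 kg·m/s

The more precisely we measure position, the greater the momentum disturbance.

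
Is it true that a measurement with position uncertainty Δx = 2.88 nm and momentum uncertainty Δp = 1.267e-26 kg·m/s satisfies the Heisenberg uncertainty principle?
No, it violates the uncertainty principle (impossible measurement).

Calculate the product ΔxΔp:
ΔxΔp = (2.880e-09 m) × (1.267e-26 kg·m/s)
ΔxΔp = 3.649e-35 J·s

Compare to the minimum allowed value ℏ/2:
ℏ/2 = 5.273e-35 J·s

Since ΔxΔp = 3.649e-35 J·s < 5.273e-35 J·s = ℏ/2,
the measurement violates the uncertainty principle.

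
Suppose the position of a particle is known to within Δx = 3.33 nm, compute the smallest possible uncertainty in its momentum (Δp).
1.583 × 10^-26 kg·m/s

Using the Heisenberg uncertainty principle:
ΔxΔp ≥ ℏ/2

The minimum uncertainty in momentum is:
Δp_min = ℏ/(2Δx)
Δp_min = (1.055e-34 J·s) / (2 × 3.330e-09 m)
Δp_min = 1.583e-26 kg·m/s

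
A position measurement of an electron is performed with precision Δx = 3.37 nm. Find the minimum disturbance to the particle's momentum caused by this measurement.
1.565 × 10^-26 kg·m/s

The uncertainty principle implies that measuring position disturbs momentum:
ΔxΔp ≥ ℏ/2

When we measure position with precision Δx, we necessarily introduce a momentum uncertainty:
Δp ≥ ℏ/(2Δx)
Δp_min = (1.055e-34 J·s) / (2 × 3.370e-09 m)
Δp_min = 1.565e-26 kg·m/s

The more precisely we measure position, the greater the momentum disturbance.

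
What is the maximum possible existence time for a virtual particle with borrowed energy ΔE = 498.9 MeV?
6.597 × 10^-25 s

Using the energy-time uncertainty principle:
ΔEΔt ≥ ℏ/2

For a virtual particle borrowing energy ΔE, the maximum lifetime is:
Δt_max = ℏ/(2ΔE)

Converting energy:
ΔE = 498.9 MeV = 7.993e-11 J

Δt_max = (1.055e-34 J·s) / (2 × 7.993e-11 J)
Δt_max = 6.597e-25 s = 6.597 × 10^-25 s

Virtual particles with higher borrowed energy exist for shorter times.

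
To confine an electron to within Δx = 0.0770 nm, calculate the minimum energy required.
1.607 eV

Localizing a particle requires giving it sufficient momentum uncertainty:

1. From uncertainty principle: Δp ≥ ℏ/(2Δx)
   Δp_min = (1.055e-34 J·s) / (2 × 7.700e-11 m)
   Δp_min = 6.848e-25 kg·m/s

2. This momentum uncertainty corresponds to kinetic energy:
   KE ≈ (Δp)²/(2m) = (6.848e-25)²/(2 × 9.109e-31 kg)
   KE = 2.574e-19 J = 1.607 eV

Tighter localization requires more energy.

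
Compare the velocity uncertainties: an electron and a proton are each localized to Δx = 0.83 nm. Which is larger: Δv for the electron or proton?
The electron has the larger minimum velocity uncertainty, by a ratio of 1836.2.

For both particles, Δp_min = ℏ/(2Δx) = 6.353e-26 kg·m/s (same for both).

The velocity uncertainty is Δv = Δp/m:
- electron: Δv = 6.353e-26 / 9.109e-31 = 6.974e+04 m/s = 69.740 km/s
- proton: Δv = 6.353e-26 / 1.673e-27 = 3.798e+01 m/s = 37.981 m/s

Ratio: 6.974e+04 / 3.798e+01 = 1836.2

The lighter particle has larger velocity uncertainty because Δv ∝ 1/m.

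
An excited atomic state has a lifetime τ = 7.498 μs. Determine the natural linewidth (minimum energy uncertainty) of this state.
43.893 peV

Using the energy-time uncertainty principle:
ΔEΔt ≥ ℏ/2

The lifetime τ represents the time uncertainty Δt.
The natural linewidth (minimum energy uncertainty) is:

ΔE = ℏ/(2τ)
ΔE = (1.055e-34 J·s) / (2 × 7.498e-06 s)
ΔE = 7.032e-30 J = 43.893 peV

This natural linewidth limits the precision of spectroscopic measurements.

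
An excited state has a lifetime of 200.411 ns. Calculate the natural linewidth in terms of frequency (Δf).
397.071 kHz

Using the energy-time uncertainty principle and E = hf:
ΔEΔt ≥ ℏ/2
hΔf·Δt ≥ ℏ/2

The minimum frequency uncertainty is:
Δf = ℏ/(2hτ) = 1/(4πτ)
Δf = 1/(4π × 2.004e-07 s)
Δf = 3.971e+05 Hz = 397.071 kHz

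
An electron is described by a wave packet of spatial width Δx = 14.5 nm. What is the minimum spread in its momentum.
3.636 × 10^-27 kg·m/s

For a wave packet, the spatial width Δx and momentum spread Δp are related by the uncertainty principle:
ΔxΔp ≥ ℏ/2

The minimum momentum spread is:
Δp_min = ℏ/(2Δx)
Δp_min = (1.055e-34 J·s) / (2 × 1.450e-08 m)
Δp_min = 3.636e-27 kg·m/s

A wave packet cannot have both a well-defined position and well-defined momentum.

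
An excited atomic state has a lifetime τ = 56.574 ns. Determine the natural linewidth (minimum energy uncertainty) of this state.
5.817 neV

Using the energy-time uncertainty principle:
ΔEΔt ≥ ℏ/2

The lifetime τ represents the time uncertainty Δt.
The natural linewidth (minimum energy uncertainty) is:

ΔE = ℏ/(2τ)
ΔE = (1.055e-34 J·s) / (2 × 5.657e-08 s)
ΔE = 9.320e-28 J = 5.817 neV

This natural linewidth limits the precision of spectroscopic measurements.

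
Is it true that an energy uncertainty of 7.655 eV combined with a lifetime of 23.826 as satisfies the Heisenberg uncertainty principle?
No, it violates the uncertainty relation.

Calculate the product ΔEΔt:
ΔE = 7.655 eV = 1.226e-18 J
ΔEΔt = (1.226e-18 J) × (2.383e-17 s)
ΔEΔt = 2.922e-35 J·s

Compare to the minimum allowed value ℏ/2:
ℏ/2 = 5.273e-35 J·s

Since ΔEΔt = 2.922e-35 J·s < 5.273e-35 J·s = ℏ/2,
this violates the uncertainty relation.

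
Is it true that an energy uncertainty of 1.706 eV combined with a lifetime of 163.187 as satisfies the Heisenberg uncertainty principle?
No, it violates the uncertainty relation.

Calculate the product ΔEΔt:
ΔE = 1.706 eV = 2.733e-19 J
ΔEΔt = (2.733e-19 J) × (1.632e-16 s)
ΔEΔt = 4.460e-35 J·s

Compare to the minimum allowed value ℏ/2:
ℏ/2 = 5.273e-35 J·s

Since ΔEΔt = 4.460e-35 J·s < 5.273e-35 J·s = ℏ/2,
this violates the uncertainty relation.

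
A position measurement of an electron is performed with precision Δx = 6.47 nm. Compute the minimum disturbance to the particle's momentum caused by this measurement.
8.150 × 10^-27 kg·m/s

The uncertainty principle implies that measuring position disturbs momentum:
ΔxΔp ≥ ℏ/2

When we measure position with precision Δx, we necessarily introduce a momentum uncertainty:
Δp ≥ ℏ/(2Δx)
Δp_min = (1.055e-34 J·s) / (2 × 6.470e-09 m)
Δp_min = 8.150e-27 kg·m/s

The more precisely we measure position, the greater the momentum disturbance.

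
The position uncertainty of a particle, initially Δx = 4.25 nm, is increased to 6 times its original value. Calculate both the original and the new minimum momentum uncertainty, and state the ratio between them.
Original Δp_min = 1.241 × 10^-26 kg·m/s; new Δp'_min = 2.068 × 10^-27 kg·m/s; ratio Δp'_min/Δp_min = 1/6.

From the uncertainty principle ΔxΔp ≥ ℏ/2, the minimum momentum uncertainty is Δp_min = ℏ/(2Δx).

Original (Δx = 4.25 nm = 4.250e-09 m):
Δp_min = (1.055e-34 J·s)/(2 × 4.250e-09 m) = 1.241e-26 kg·m/s

When Δx → 6Δx:
Δp'_min = ℏ/(2 × 6Δx) = (1/6) × ℏ/(2Δx) = (1/6) × Δp_min
Δp'_min = 1/6 × 1.241e-26 kg·m/s = 2.068e-27 kg·m/s

Since Δp_min ∝ 1/Δx, when Δx is increased to 6 times its original value, Δp_min decreases to 1/6 of its original value.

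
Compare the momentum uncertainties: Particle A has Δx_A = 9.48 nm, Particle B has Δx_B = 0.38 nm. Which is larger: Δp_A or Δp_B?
Particle B has the larger minimum momentum uncertainty, by a factor of 24.95.

For each particle, the minimum momentum uncertainty is Δp_min = ℏ/(2Δx):

Particle A: Δp_A = ℏ/(2×9.480e-09 m) = 5.562e-27 kg·m/s
Particle B: Δp_B = ℏ/(2×3.800e-10 m) = 1.388e-25 kg·m/s

Ratio: Δp_B/Δp_A = 24.95

Since Δp_min ∝ 1/Δx, the particle with smaller position uncertainty (B) has larger momentum uncertainty.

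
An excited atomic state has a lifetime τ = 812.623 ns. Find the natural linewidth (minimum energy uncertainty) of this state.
404.992 peV

Using the energy-time uncertainty principle:
ΔEΔt ≥ ℏ/2

The lifetime τ represents the time uncertainty Δt.
The natural linewidth (minimum energy uncertainty) is:

ΔE = ℏ/(2τ)
ΔE = (1.055e-34 J·s) / (2 × 8.126e-07 s)
ΔE = 6.489e-29 J = 404.992 peV

This natural linewidth limits the precision of spectroscopic measurements.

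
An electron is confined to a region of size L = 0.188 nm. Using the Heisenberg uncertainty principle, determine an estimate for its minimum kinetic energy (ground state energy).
269.493 meV

Using the uncertainty principle to estimate ground state energy:

1. The position uncertainty is approximately the confinement size:
   Δx ≈ L = 1.880e-10 m

2. From ΔxΔp ≥ ℏ/2, the minimum momentum uncertainty is:
   Δp ≈ ℏ/(2L) = 2.805e-25 kg·m/s

3. The kinetic energy is approximately:
   KE ≈ (Δp)²/(2m) = (2.805e-25)²/(2 × 9.109e-31 kg)
   KE ≈ 4.318e-20 J = 269.493 meV

This is an order-of-magnitude estimate of the ground state energy.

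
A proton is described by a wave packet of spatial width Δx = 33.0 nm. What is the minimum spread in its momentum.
1.598 × 10^-27 kg·m/s

For a wave packet, the spatial width Δx and momentum spread Δp are related by the uncertainty principle:
ΔxΔp ≥ ℏ/2

The minimum momentum spread is:
Δp_min = ℏ/(2Δx)
Δp_min = (1.055e-34 J·s) / (2 × 3.300e-08 m)
Δp_min = 1.598e-27 kg·m/s

A wave packet cannot have both a well-defined position and well-defined momentum.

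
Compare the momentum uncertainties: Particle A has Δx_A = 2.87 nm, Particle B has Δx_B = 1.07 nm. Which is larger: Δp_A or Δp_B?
Particle B has the larger minimum momentum uncertainty, by a factor of 2.68.

For each particle, the minimum momentum uncertainty is Δp_min = ℏ/(2Δx):

Particle A: Δp_A = ℏ/(2×2.870e-09 m) = 1.837e-26 kg·m/s
Particle B: Δp_B = ℏ/(2×1.070e-09 m) = 4.928e-26 kg·m/s

Ratio: Δp_B/Δp_A = 2.68

Since Δp_min ∝ 1/Δx, the particle with smaller position uncertainty (B) has larger momentum uncertainty.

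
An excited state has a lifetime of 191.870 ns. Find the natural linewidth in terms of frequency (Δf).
414.747 kHz

Using the energy-time uncertainty principle and E = hf:
ΔEΔt ≥ ℏ/2
hΔf·Δt ≥ ℏ/2

The minimum frequency uncertainty is:
Δf = ℏ/(2hτ) = 1/(4πτ)
Δf = 1/(4π × 1.919e-07 s)
Δf = 4.147e+05 Hz = 414.747 kHz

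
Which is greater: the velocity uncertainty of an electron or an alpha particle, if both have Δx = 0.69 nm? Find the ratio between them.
The electron has the larger minimum velocity uncertainty, by a ratio of 7294.3.

For both particles, Δp_min = ℏ/(2Δx) = 7.642e-26 kg·m/s (same for both).

The velocity uncertainty is Δv = Δp/m:
- electron: Δv = 7.642e-26 / 9.109e-31 = 8.389e+04 m/s = 83.890 km/s
- alpha particle: Δv = 7.642e-26 / 6.645e-27 = 1.150e+01 m/s = 11.501 m/s

Ratio: 8.389e+04 / 1.150e+01 = 7294.3

The lighter particle has larger velocity uncertainty because Δv ∝ 1/m.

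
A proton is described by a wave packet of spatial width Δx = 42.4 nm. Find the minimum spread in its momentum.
1.244 × 10^-27 kg·m/s

For a wave packet, the spatial width Δx and momentum spread Δp are related by the uncertainty principle:
ΔxΔp ≥ ℏ/2

The minimum momentum spread is:
Δp_min = ℏ/(2Δx)
Δp_min = (1.055e-34 J·s) / (2 × 4.240e-08 m)
Δp_min = 1.244e-27 kg·m/s

A wave packet cannot have both a well-defined position and well-defined momentum.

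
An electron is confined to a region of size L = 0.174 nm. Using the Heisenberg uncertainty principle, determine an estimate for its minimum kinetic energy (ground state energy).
314.604 meV

Using the uncertainty principle to estimate ground state energy:

1. The position uncertainty is approximately the confinement size:
   Δx ≈ L = 1.740e-10 m

2. From ΔxΔp ≥ ℏ/2, the minimum momentum uncertainty is:
   Δp ≈ ℏ/(2L) = 3.030e-25 kg·m/s

3. The kinetic energy is approximately:
   KE ≈ (Δp)²/(2m) = (3.030e-25)²/(2 × 9.109e-31 kg)
   KE ≈ 5.041e-20 J = 314.604 meV

This is an order-of-magnitude estimate of the ground state energy.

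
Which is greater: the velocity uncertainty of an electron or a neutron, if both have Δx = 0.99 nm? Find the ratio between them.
The electron has the larger minimum velocity uncertainty, by a ratio of 1838.7.

For both particles, Δp_min = ℏ/(2Δx) = 5.326e-26 kg·m/s (same for both).

The velocity uncertainty is Δv = Δp/m:
- electron: Δv = 5.326e-26 / 9.109e-31 = 5.847e+04 m/s = 58.469 km/s
- neutron: Δv = 5.326e-26 / 1.675e-27 = 3.180e+01 m/s = 31.799 m/s

Ratio: 5.847e+04 / 3.180e+01 = 1838.7

The lighter particle has larger velocity uncertainty because Δv ∝ 1/m.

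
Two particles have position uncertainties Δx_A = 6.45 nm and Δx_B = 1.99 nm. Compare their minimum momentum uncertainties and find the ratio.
Particle B has the larger minimum momentum uncertainty, by a factor of 3.24.

For each particle, the minimum momentum uncertainty is Δp_min = ℏ/(2Δx):

Particle A: Δp_A = ℏ/(2×6.450e-09 m) = 8.175e-27 kg·m/s
Particle B: Δp_B = ℏ/(2×1.990e-09 m) = 2.650e-26 kg·m/s

Ratio: Δp_B/Δp_A = 3.24

Since Δp_min ∝ 1/Δx, the particle with smaller position uncertainty (B) has larger momentum uncertainty.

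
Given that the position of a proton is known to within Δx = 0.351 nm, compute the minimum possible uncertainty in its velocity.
89.813 m/s

Using the Heisenberg uncertainty principle and Δp = mΔv:
ΔxΔp ≥ ℏ/2
Δx(mΔv) ≥ ℏ/2

The minimum uncertainty in velocity is:
Δv_min = ℏ/(2mΔx)
Δv_min = (1.055e-34 J·s) / (2 × 1.673e-27 kg × 3.510e-10 m)
Δv_min = 8.981e+01 m/s = 89.813 m/s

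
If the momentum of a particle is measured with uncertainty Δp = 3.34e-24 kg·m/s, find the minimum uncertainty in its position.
15.787 pm

Using the Heisenberg uncertainty principle:
ΔxΔp ≥ ℏ/2

The minimum uncertainty in position is:
Δx_min = ℏ/(2Δp)
Δx_min = (1.055e-34 J·s) / (2 × 3.340e-24 kg·m/s)
Δx_min = 1.579e-11 m = 15.787 pm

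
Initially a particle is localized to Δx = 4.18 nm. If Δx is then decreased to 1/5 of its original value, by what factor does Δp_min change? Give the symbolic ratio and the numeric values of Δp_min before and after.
Original Δp_min = 1.261 × 10^-26 kg·m/s; new Δp'_min = 6.307 × 10^-26 kg·m/s; ratio Δp'_min/Δp_min = 5.

From the uncertainty principle ΔxΔp ≥ ℏ/2, the minimum momentum uncertainty is Δp_min = ℏ/(2Δx).

Original (Δx = 4.18 nm = 4.180e-09 m):
Δp_min = (1.055e-34 J·s)/(2 × 4.180e-09 m) = 1.261e-26 kg·m/s

When Δx → (1/5)Δx:
Δp'_min = ℏ/(2 × (1/5)Δx) = 5 × ℏ/(2Δx) = 5 × Δp_min
Δp'_min = 5 × 1.261e-26 kg·m/s = 6.307e-26 kg·m/s

Since Δp_min ∝ 1/Δx, when Δx is decreased to 1/5 of its original value, Δp_min increases to 5 times its original value.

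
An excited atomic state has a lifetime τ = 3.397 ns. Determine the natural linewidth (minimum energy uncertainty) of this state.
96.881 neV

Using the energy-time uncertainty principle:
ΔEΔt ≥ ℏ/2

The lifetime τ represents the time uncertainty Δt.
The natural linewidth (minimum energy uncertainty) is:

ΔE = ℏ/(2τ)
ΔE = (1.055e-34 J·s) / (2 × 3.397e-09 s)
ΔE = 1.552e-26 J = 96.881 neV

This natural linewidth limits the precision of spectroscopic measurements.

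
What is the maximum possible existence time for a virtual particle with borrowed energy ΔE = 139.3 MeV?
2.363 ys

Using the energy-time uncertainty principle:
ΔEΔt ≥ ℏ/2

For a virtual particle borrowing energy ΔE, the maximum lifetime is:
Δt_max = ℏ/(2ΔE)

Converting energy:
ΔE = 139.3 MeV = 2.232e-11 J

Δt_max = (1.055e-34 J·s) / (2 × 2.232e-11 J)
Δt_max = 2.363e-24 s = 2.363 ys

Virtual particles with higher borrowed energy exist for shorter times.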